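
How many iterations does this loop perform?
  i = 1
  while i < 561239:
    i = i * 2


The loop variable doubles each iteration:
i = 1 -> 2 -> 4 -> 8 -> 16 -> 32 -> 64 -> 128 -> 256 -> 512 -> 1024 -> 2048 -> 4096 -> 8192 -> 16384 -> 32768 -> 65536 -> 131072 -> 262144 -> 524288 -> 1048576 (stop, 1048576 >= 561239)
Number of doublings = ceil(log2(561239)) = 20


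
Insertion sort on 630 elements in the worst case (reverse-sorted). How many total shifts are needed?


In the worst case (reverse-sorted), each element shifts past all previous:
  Element 1: 1 shifts
  Element 2: 2 shifts
  Element 3: 3 shifts
  Element 4: 4 shifts
  Element 5: 5 shifts
  ...
  Element 629: 629 shifts
Total = 1 + 2 + ... + 629
= 630*(630-1)/2 = 198135


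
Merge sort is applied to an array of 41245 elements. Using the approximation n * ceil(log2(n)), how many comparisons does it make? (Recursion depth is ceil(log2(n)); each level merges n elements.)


Merge sort divides the array into halves recursively.
Number of levels = ceil(log2(41245)) = 16
At each level, approximately n = 41245 comparisons are needed for merging.
Total comparisons ~ n * ceil(log2(n)) = 41245 * 16 = 659920


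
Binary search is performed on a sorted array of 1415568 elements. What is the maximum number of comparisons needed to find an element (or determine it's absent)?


Binary search halves the search space each comparison:
  Step 1: search space = 1415568 -> 707784
  Step 2: search space = 707784 -> 353892
  Step 3: search space = 353892 -> 176946
  Step 4: search space = 176946 -> 88473
  Step 5: search space = 88473 -> 44236
  Step 6: search space = 44236 -> 22118
  Step 7: search space = 22118 -> 11059
  Step 8: search space = 11059 -> 5529
  Step 9: search space = 5529 -> 2764
  Step 10: search space = 2764 -> 1382
  Step 11: search space = 1382 -> 691
  Step 12: search space = 691 -> 345
  Step 13: search space = 345 -> 172
  Step 14: search space = 172 -> 86
  Step 15: search space = 86 -> 43
  Step 16: search space = 43 -> 21
  Step 17: search space = 21 -> 10
  Step 18: search space = 10 -> 5
  Step 19: search space = 5 -> 2
  Step 20: search space = 2 -> 1
  Step 21: search space = 1 (final check)
Maximum comparisons = floor(log2(1415568)) + 1 = 20 + 1 = 21


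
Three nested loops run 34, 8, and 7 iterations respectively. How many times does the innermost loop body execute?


Loop 1 (outermost): 34 iterations
Loop 2 (middle): 8 iterations per outer
Loop 3 (innermost): 7 iterations per middle
Total = 34 * 8 * 7 = 1904


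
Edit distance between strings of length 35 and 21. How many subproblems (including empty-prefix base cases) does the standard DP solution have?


The table includes base cases (empty prefixes).
Rows: (m+1) = 36
Columns: (n+1) = 22
Total = 36 * 22 = 792


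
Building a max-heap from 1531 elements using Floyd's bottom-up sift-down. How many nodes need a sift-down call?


In a heap of 1531 elements (0-indexed array):
  Last element index: 1530
  Parent of last element: floor((1530 - 1) / 2) = 764
  Internal nodes: indices 0 to 764
  Count = floor(1531/2) = 765


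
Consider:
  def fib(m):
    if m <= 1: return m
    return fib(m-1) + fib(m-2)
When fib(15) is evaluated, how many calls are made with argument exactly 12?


Let N(m) = number of times fib(m) is called while evaluating fib(15).
N(15) = 1 (the initial call).
N(14) = 1 (only fib(15) calls it).
For 1 <= m <= 13: fib(m) is called by fib(m+1) and fib(m+2), so
  N(m) = N(m+1) + N(m+2).
fib(0) is called only by fib(2), so N(0) = N(2).
Walk down from m=15:
  N(15)=1, N(14)=1, N(13)=2, N(12)=3
N(12) = 3


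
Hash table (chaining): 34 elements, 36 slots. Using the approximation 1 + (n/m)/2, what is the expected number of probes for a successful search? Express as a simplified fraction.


Computing expected probes:
alpha = 34/36
= 1 + alpha/2
= 1 + 34/(2*36)
= (2*36 + 34) / (2*36)
= 106/72 = 53/36


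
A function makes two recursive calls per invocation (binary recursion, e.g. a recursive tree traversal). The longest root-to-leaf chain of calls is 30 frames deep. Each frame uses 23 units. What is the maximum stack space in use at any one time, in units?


Binary recursion: the two calls run one after the other, so only one root-to-leaf chain of frames is on the stack at a time.
Maximum depth (longest chain) = 30 frames
Each frame = 23 units
Max stack space = 30 * 23 = 690


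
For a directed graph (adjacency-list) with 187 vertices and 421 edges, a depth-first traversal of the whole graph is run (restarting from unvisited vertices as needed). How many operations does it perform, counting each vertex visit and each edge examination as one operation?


A full DFS traversal visits each vertex once and examines each edge once.
V = 187
E = 421
Sum = 187 + 421 = 608


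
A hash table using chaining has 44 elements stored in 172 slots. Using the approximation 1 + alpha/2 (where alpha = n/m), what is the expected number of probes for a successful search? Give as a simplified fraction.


Load factor alpha = n/m = 44/172
Expected probes = 1 + alpha/2 = 1 + 44/(2*172)
= 1 + 44/344
= 344/344 + 44/344
= 388/344
Simplify: 97/86


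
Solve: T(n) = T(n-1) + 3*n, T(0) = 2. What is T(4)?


Expanding the recurrence:
T(4) = T(3) + 3*4
       = T(2) + 3*3 + 3*4
       ...
       = T(0) + 3*(1 + 2 + ... + 4)
       = 2 + 3 * 4*5/2
       = 2 + 3 * 10
       = 2 + 30 = 32


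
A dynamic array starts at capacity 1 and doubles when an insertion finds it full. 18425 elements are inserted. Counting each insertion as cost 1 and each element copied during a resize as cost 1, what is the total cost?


n = 18425
Insertion costs: 18425
Resizes copy 1, 2, 4, ... up to the largest power of 2 that is <= n-1 = 18424, i.e. 16384.
Copy costs = 1 + 2 + 4 + 8 + 16 + 32 + 64 + 128 + 256 + 512 + 1024 + 2048 + 4096 + 8192 + 16384 = 32767
Total = 18425 + 32767 = 51192


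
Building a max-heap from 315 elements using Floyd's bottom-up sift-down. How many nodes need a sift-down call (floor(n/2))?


In a heap of 315 elements (0-indexed array):
  Last element index: 314
  Parent of last element: floor((314 - 1) / 2) = 156
  Internal nodes: indices 0 to 156
  Count = floor(315/2) = 157


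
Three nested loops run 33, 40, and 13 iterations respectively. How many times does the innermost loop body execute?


Loop 1 (outermost): 33 iterations
Loop 2 (middle): 40 iterations per outer
Loop 3 (innermost): 13 iterations per middle
Total = 33 * 40 * 13 = 17160


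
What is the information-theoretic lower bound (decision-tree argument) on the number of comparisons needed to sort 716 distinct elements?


A binary decision tree of height h has at most 2^h leaves and needs at least n! of them, so h >= ceil(log2(n!)).
716! is far too large to multiply out, so use Stirling's series:
  ln(n!) ~ n ln n - n + (1/2) ln(2 pi n) + 1/(12n)  (error below 1/(360 n^3), negligible here)
  ln(716) = 6.5736802
  n ln n = 716 * 6.5736802 = 4706.7550
  (1/2) ln(2 pi * 716) = (1/2) ln(4498.7607) = 4.2058
  1/(12*716) = 0.0001
  ln(716!) ~ 4706.7550 - 716 + 4.2058 + 0.0001 = 3994.9609
Convert to base 2: log2(716!) = 3994.9609 / ln 2 = 3994.9609 / 0.69314718 = 5763.5103
ceil(5763.5103) = 5764


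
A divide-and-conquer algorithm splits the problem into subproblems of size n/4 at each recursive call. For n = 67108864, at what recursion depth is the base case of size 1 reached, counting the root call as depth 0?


At each depth, the problem size is divided by 4:
  Depth 0: problem size = 67108864
  Depth 1: problem size = 16777216
  Depth 2: problem size = 4194304
  Depth 3: problem size = 1048576
  Depth 4: problem size = 262144
  Depth 5: problem size = 65536
  Depth 6: problem size = 16384
  Depth 7: problem size = 4096
  Depth 8: problem size = 1024
  Depth 9: problem size = 256
  Depth 10: problem size = 64
  Depth 11: problem size = 16
  Depth 12: problem size = 4
  Depth 13: problem size = 1 (base case)
The base case is reached at depth log_4(67108864) = 13 (the tree has 14 levels counting depth 0, but the depth asked for is 13).
Recursion depth = 13


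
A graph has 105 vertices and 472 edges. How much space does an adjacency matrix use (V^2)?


Adjacency matrix: V x V grid of entries
Space = V^2 = 105^2 = 105 * 105 = 11025


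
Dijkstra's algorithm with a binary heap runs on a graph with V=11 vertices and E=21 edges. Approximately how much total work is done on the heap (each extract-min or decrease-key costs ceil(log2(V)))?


Dijkstra with a binary heap: each vertex is extracted once, each edge may relax once.
Each heap operation costs O(log V).
V + E = 11 + 21 = 32
ceil(log2(11)) = 4 (since 2^3 = 8 < 11 <= 16 = 2^4)
Total heap work = (V+E) * ceil(log2(V)) = 32 * 4 = 128


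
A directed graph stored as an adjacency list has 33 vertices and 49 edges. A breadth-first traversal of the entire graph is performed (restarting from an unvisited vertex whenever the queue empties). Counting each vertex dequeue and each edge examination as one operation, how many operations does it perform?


A full BFS traversal dequeues each vertex once and examines each edge once.
Vertex visits: 33
Edge visits: 49
V + E = 33 + 49 = 82


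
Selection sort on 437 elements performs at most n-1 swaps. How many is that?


Each of the 436 passes places one element in its final position.
Pass 1: swap minimum into position 0
Pass 2: swap minimum of remaining into position 1
...
Pass 436: last two elements, one swap
Maximum swaps = 437 - 1 = 436


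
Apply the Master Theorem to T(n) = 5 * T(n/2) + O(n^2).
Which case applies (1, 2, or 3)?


The Master Theorem: T(n) = a*T(n/b) + O(n^c)
  a = 5, b = 2, c = 2
log_b(a) = log_2(5) ~ 2.322
Compare b^c with a: 2^2 = 4 < 5, so c < log_b(a).
Since c < log_b(a), Case 1 applies.
T(n) = O(n^(log_2 5)) ~ O(n^2.322)
Master Theorem case = 1


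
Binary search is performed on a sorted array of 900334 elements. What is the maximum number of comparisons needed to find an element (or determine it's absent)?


Binary search halves the search space each comparison:
  Step 1: search space = 900334 -> 450167
  Step 2: search space = 450167 -> 225083
  Step 3: search space = 225083 -> 112541
  Step 4: search space = 112541 -> 56270
  Step 5: search space = 56270 -> 28135
  Step 6: search space = 28135 -> 14067
  Step 7: search space = 14067 -> 7033
  Step 8: search space = 7033 -> 3516
  Step 9: search space = 3516 -> 1758
  Step 10: search space = 1758 -> 879
  Step 11: search space = 879 -> 439
  Step 12: search space = 439 -> 219
  Step 13: search space = 219 -> 109
  Step 14: search space = 109 -> 54
  Step 15: search space = 54 -> 27
  Step 16: search space = 27 -> 13
  Step 17: search space = 13 -> 6
  Step 18: search space = 6 -> 3
  Step 19: search space = 3 -> 1
  Step 20: search space = 1 (final check)
Maximum comparisons = floor(log2(900334)) + 1 = 19 + 1 = 20


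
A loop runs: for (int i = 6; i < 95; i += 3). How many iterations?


Loop starts at i = 6, increments by 3, stops when i >= 95.
Number of iterations = ceil((95 - 6) / 3)
= ceil(89 / 3)
= 30


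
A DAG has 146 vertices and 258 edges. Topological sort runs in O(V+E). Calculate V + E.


V = 146 (vertex processing)
E = 258 (edge processing)
V + E = 146 + 258 = 404


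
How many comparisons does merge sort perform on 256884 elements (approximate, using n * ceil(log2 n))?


Recursion depth: ceil(log2(256884)) = 18
Each recursion level merges n = 256884 elements
Total = 256884 * 18 = 4623912


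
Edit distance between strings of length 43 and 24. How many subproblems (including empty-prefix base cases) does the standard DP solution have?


The table includes base cases (empty prefixes).
Rows: (m+1) = 44
Columns: (n+1) = 25
Total = 44 * 25 = 1100


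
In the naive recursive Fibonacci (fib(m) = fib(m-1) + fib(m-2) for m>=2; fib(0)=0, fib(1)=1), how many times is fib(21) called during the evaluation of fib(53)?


Let N(m) = number of times fib(m) is called while evaluating fib(53).
N(53) = 1 (the initial call).
N(52) = 1 (only fib(53) calls it).
For 1 <= m <= 51: fib(m) is called by fib(m+1) and fib(m+2), so
  N(m) = N(m+1) + N(m+2).
fib(0) is called only by fib(2), so N(0) = N(2).
Walk down from m=53:
  N(53)=1, N(52)=1, N(51)=2, N(50)=3, N(49)=5, N(48)=8, N(47)=13, N(46)=21, N(45)=34, N(44)=55, N(43)=89, N(42)=144, N(41)=233, N(40)=377, N(39)=610, N(38)=987, N(37)=1597, N(36)=2584, N(35)=4181, N(34)=6765, N(33)=10946, N(32)=17711, N(31)=28657, N(30)=46368, N(29)=75025, N(28)=121393, N(27)=196418, N(26)=317811, N(25)=514229, N(24)=832040, N(23)=1346269, N(22)=2178309, N(21)=3524578
N(21) = 3524578


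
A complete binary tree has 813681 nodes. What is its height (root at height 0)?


In a complete binary tree, level k holds nodes 2^k .. 2^(k+1)-1 (1-indexed).
Height = floor(log2(n)) = floor(log2(813681)) = 19
Check: 2^19 = 524288 <= 813681 < 1048576 = 2^20


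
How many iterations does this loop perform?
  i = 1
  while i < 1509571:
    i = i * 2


The loop variable doubles each iteration:
i = 1 -> 2 -> 4 -> 8 -> 16 -> 32 -> 64 -> 128 -> 256 -> 512 -> 1024 -> 2048 -> 4096 -> 8192 -> 16384 -> 32768 -> 65536 -> 131072 -> 262144 -> 524288 -> 1048576 -> 2097152 (stop, 2097152 >= 1509571)
Number of doublings = ceil(log2(1509571)) = 21


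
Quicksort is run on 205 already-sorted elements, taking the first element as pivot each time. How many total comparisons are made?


Sum of comparisons per partition:
204 + 203 + ... + 1 + 0
= 205 * (205 - 1) / 2
= 205 * 204 / 2
= 20910


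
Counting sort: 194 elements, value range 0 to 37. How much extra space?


n = 194 (output array)
k = 38 (count array for 38 distinct values)
Extra space = 194 + 38 = 232


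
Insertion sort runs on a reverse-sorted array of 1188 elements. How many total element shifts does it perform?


Sum of shifts = 1 + 2 + 3 + ... + 1187
= 1188 * 1187 / 2
= 1410156 / 2
= 705078


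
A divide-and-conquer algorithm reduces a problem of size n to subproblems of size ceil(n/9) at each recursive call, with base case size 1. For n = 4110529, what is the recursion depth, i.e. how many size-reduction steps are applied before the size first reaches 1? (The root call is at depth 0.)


Each step divides the size by 9 (rounding up); after k steps the size is ceil(n/9^k), which equals 1 exactly when 9^k >= n.
So the depth is the smallest k with 9^k >= 4110529, i.e. ceil(log_9(4110529)).
9^6 = 531441 < 4110529 <= 4782969 = 9^7
Recursion depth = 7


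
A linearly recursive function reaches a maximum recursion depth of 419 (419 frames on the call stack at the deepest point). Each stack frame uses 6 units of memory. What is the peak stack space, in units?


Maximum recursion depth = 419 frames
Memory per frame = 6 units
Total stack space = depth * frame_size
= 419 * 6 = 2514


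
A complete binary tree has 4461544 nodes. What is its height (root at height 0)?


In a complete binary tree, level k holds nodes 2^k .. 2^(k+1)-1 (1-indexed).
Height = floor(log2(n)) = floor(log2(4461544)) = 22
Check: 2^22 = 4194304 <= 4461544 < 8388608 = 2^23


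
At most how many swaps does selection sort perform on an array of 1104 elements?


Each of the 1103 passes places one element in its final position.
Pass 1: swap minimum into position 0
Pass 2: swap minimum of remaining into position 1
...
Pass 1103: last two elements, one swap
Maximum swaps = 1104 - 1 = 1103


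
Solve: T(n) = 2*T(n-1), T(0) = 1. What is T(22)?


Unrolling:
T(22) = 2*T(21) = 2^2*T(20) = ... = 2^22*T(0)
= 2^22 * 1
= 4194304 * 1 = 4194304


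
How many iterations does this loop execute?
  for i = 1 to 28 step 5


The loop variable i takes values starting at 1 and increments by 5 each iteration.
Sequence: i = 1, 6, 11, 16, 21, 26
The upper bound 28 is inclusive, so the count is floor((last - first) / step) + 1:
floor((28 - 1) / 5) + 1 = floor(27/5) + 1 = 5 + 1 = 6


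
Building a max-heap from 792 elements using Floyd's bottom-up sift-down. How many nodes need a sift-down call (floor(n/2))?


In a heap of 792 elements (0-indexed array):
  Last element index: 791
  Parent of last element: floor((791 - 1) / 2) = 395
  Internal nodes: indices 0 to 395
  Count = floor(792/2) = 396


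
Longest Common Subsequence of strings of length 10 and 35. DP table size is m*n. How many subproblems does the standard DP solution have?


DP table indexed by positions in both strings.
First string: 10 positions
Second string: 35 positions
Total = 10 * 35 = 350


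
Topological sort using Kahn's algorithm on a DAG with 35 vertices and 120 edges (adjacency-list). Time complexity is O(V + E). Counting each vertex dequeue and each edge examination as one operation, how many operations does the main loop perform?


Kahn's algorithm:
  1. Compute in-degrees: O(V + E)
  2. Process queue: each vertex dequeued once (O(V))
     each edge examined once (O(E))
Total = V + E = 35 + 120 = 155


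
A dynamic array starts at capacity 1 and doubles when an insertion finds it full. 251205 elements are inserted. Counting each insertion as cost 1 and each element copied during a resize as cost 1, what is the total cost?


n = 251205
Insertion costs: 251205
Resizes copy 1, 2, 4, ... up to the largest power of 2 that is <= n-1 = 251204, i.e. 131072.
Copy costs = 1 + 2 + 4 + 8 + 16 + 32 + 64 + 128 + 256 + 512 + 1024 + 2048 + 4096 + 8192 + 16384 + 32768 + 65536 + 131072 = 262143
Total = 251205 + 262143 = 513348


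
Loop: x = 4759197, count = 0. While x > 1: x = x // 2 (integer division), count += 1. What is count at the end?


The variable x halves each step:
x = 4759197 -> 2379598 -> 1189799 -> 594899 -> 297449 -> 148724 -> 74362 -> 37181 -> 18590 -> 9295 -> 4647 -> 2323 -> 1161 -> 580 -> 290 -> 145 -> 72 -> 36 -> 18 -> 9 -> 4 -> 2 -> 1
Number of halvings = floor(log2(4759197)) = 22


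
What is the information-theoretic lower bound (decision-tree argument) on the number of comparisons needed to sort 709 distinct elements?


A binary decision tree of height h has at most 2^h leaves and needs at least n! of them, so h >= ceil(log2(n!)).
709! is far too large to multiply out, so use Stirling's series:
  ln(n!) ~ n ln n - n + (1/2) ln(2 pi n) + 1/(12n)  (error below 1/(360 n^3), negligible here)
  ln(709) = 6.5638555
  n ln n = 709 * 6.5638555 = 4653.7735
  (1/2) ln(2 pi * 709) = (1/2) ln(4454.7784) = 4.2009
  1/(12*709) = 0.0001
  ln(709!) ~ 4653.7735 - 709 + 4.2009 + 0.0001 = 3948.9745
Convert to base 2: log2(709!) = 3948.9745 / ln 2 = 3948.9745 / 0.69314718 = 5697.1659
ceil(5697.1659) = 5698


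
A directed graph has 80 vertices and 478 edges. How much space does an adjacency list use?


Adjacency list: one list head per vertex + one entry per edge
Vertex heads: 80
Edge entries: 478
Total = 80 + 478 = 558


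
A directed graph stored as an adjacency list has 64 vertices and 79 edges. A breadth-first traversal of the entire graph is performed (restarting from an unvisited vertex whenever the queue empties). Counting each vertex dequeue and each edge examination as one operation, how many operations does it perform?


A full BFS traversal dequeues each vertex once and examines each edge once.
Vertex visits: 64
Edge visits: 79
V + E = 64 + 79 = 143


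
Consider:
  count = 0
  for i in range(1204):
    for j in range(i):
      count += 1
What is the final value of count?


For each i, the inner loop runs i times:
  i=0: inner runs 0 times
  i=1: inner runs 1 time
  i=2: inner runs 2 times
  i=3: inner runs 3 times
  i=4: inner runs 4 times
  i=5: inner runs 5 times
  i=6: inner runs 6 times
  i=7: inner runs 7 times
  ...
Total = 0 + 1 + 2 + ... + 1203 = 1204*(1204-1)/2 = 724206


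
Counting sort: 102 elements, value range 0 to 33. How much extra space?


n = 102 (output array)
k = 34 (count array for 34 distinct values)
Extra space = 102 + 34 = 136


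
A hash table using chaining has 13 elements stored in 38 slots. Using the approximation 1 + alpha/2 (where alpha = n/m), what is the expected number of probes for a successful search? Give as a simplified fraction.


Load factor alpha = n/m = 13/38
Expected probes = 1 + alpha/2 = 1 + 13/(2*38)
= 1 + 13/76
= 76/76 + 13/76
= 89/76


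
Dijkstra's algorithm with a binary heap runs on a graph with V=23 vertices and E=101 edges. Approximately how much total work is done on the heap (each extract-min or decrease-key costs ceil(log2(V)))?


Dijkstra with a binary heap: each vertex is extracted once, each edge may relax once.
Each heap operation costs O(log V).
V + E = 23 + 101 = 124
ceil(log2(23)) = 5 (since 2^4 = 16 < 23 <= 32 = 2^5)
Total heap work = (V+E) * ceil(log2(V)) = 124 * 5 = 620


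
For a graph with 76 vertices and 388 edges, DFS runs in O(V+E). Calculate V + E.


A full DFS traversal visits each vertex once and examines each edge once.
V = 76
E = 388
Sum = 76 + 388 = 464


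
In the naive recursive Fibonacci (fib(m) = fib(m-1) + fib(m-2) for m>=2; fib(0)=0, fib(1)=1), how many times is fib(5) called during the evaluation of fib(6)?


Let N(m) = number of times fib(m) is called while evaluating fib(6).
N(6) = 1 (the initial call).
N(5) = 1 (only fib(6) calls it).
For 1 <= m <= 4: fib(m) is called by fib(m+1) and fib(m+2), so
  N(m) = N(m+1) + N(m+2).
fib(0) is called only by fib(2), so N(0) = N(2).
Walk down from m=6:
  N(6)=1, N(5)=1
N(5) = 1


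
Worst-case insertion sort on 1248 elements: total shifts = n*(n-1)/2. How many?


Sum of shifts = 1 + 2 + 3 + ... + 1247
= 1248 * 1247 / 2
= 1556256 / 2
= 778128


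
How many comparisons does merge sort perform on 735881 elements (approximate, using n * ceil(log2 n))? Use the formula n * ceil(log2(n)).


Recursion depth: ceil(log2(735881)) = 20
Each recursion level merges n = 735881 elements
Total = 735881 * 20 = 14717620


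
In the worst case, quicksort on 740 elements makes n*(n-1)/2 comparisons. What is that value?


Sum of comparisons per partition:
739 + 738 + ... + 1 + 0
= 740 * (740 - 1) / 2
= 740 * 739 / 2
= 273430


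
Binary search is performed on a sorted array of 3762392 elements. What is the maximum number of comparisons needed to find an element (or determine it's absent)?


Binary search halves the search space each comparison:
  Step 1: search space = 3762392 -> 1881196
  Step 2: search space = 1881196 -> 940598
  Step 3: search space = 940598 -> 470299
  Step 4: search space = 470299 -> 235149
  Step 5: search space = 235149 -> 117574
  Step 6: search space = 117574 -> 58787
  Step 7: search space = 58787 -> 29393
  Step 8: search space = 29393 -> 14696
  Step 9: search space = 14696 -> 7348
  Step 10: search space = 7348 -> 3674
  Step 11: search space = 3674 -> 1837
  Step 12: search space = 1837 -> 918
  Step 13: search space = 918 -> 459
  Step 14: search space = 459 -> 229
  Step 15: search space = 229 -> 114
  Step 16: search space = 114 -> 57
  Step 17: search space = 57 -> 28
  Step 18: search space = 28 -> 14
  Step 19: search space = 14 -> 7
  Step 20: search space = 7 -> 3
  Step 21: search space = 3 -> 1
  Step 22: search space = 1 (final check)
Maximum comparisons = floor(log2(3762392)) + 1 = 21 + 1 = 22


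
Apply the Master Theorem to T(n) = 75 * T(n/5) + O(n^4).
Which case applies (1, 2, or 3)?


The Master Theorem: T(n) = a*T(n/b) + O(n^c)
  a = 75, b = 5, c = 4
log_b(a) = log_5(75) ~ 2.683
Compare b^c with a: 5^4 = 625 > 75, so c > log_b(a).
Since c > log_b(a), Case 3 applies.
T(n) = O(n^4)
Master Theorem case = 3


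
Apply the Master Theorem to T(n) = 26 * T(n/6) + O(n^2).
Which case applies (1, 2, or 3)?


The Master Theorem: T(n) = a*T(n/b) + O(n^c)
  a = 26, b = 6, c = 2
log_b(a) = log_6(26) ~ 1.818
Compare b^c with a: 6^2 = 36 > 26, so c > log_b(a).
Since c > log_b(a), Case 3 applies.
T(n) = O(n^2)
Master Theorem case = 3


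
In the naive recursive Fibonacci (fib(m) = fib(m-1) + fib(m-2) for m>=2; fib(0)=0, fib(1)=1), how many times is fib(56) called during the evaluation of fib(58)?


Let N(m) = number of times fib(m) is called while evaluating fib(58).
N(58) = 1 (the initial call).
N(57) = 1 (only fib(58) calls it).
For 1 <= m <= 56: fib(m) is called by fib(m+1) and fib(m+2), so
  N(m) = N(m+1) + N(m+2).
fib(0) is called only by fib(2), so N(0) = N(2).
Walk down from m=58:
  N(58)=1, N(57)=1, N(56)=2
N(56) = 2


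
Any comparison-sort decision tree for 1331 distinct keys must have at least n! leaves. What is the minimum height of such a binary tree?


A binary decision tree of height h has at most 2^h leaves and needs at least n! of them, so h >= ceil(log2(n!)).
1331! is far too large to multiply out, so use Stirling's series:
  ln(n!) ~ n ln n - n + (1/2) ln(2 pi n) + 1/(12n)  (error below 1/(360 n^3), negligible here)
  ln(1331) = 7.1936858
  n ln n = 1331 * 7.1936858 = 9574.7958
  (1/2) ln(2 pi * 1331) = (1/2) ln(8362.9196) = 4.5158
  1/(12*1331) = 0.0001
  ln(1331!) ~ 9574.7958 - 1331 + 4.5158 + 0.0001 = 8248.3117
Convert to base 2: log2(1331!) = 8248.3117 / ln 2 = 8248.3117 / 0.69314718 = 11899.7984
ceil(11899.7984) = 11900


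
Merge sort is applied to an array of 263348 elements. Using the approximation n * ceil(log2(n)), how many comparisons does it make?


Merge sort divides the array into halves recursively.
Number of levels = ceil(log2(263348)) = 19
At each level, approximately n = 263348 comparisons are needed for merging.
Total comparisons ~ n * ceil(log2(n)) = 263348 * 19 = 5003612


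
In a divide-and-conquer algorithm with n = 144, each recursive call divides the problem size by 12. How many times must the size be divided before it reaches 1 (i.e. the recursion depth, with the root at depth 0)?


Number of divisions = log_12(144)
Sizes: 144 -> 12 -> 1 (2 divisions)
Recursion depth = 2


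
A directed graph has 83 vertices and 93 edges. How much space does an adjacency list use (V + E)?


Adjacency list: one list head per vertex + one entry per edge
Vertex heads: 83
Edge entries: 93
Total = 83 + 93 = 176


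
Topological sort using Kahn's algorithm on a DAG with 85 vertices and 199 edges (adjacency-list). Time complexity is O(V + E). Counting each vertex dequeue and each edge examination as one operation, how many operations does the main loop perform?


Kahn's algorithm:
  1. Compute in-degrees: O(V + E)
  2. Process queue: each vertex dequeued once (O(V))
     each edge examined once (O(E))
Total = V + E = 85 + 199 = 284


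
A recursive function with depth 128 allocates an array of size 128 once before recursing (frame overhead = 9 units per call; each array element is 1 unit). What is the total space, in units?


Array allocation: 128 units (allocated once)
Stack frames: 128 deep * 9 per frame = 1152 units
Total = 128 + 1152 = 1280


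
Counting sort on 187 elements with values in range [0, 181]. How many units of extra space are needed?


Output array size: 187 (to store sorted result)
Count array size: 182 (one slot per possible value, range 0 to 181)
Total extra space = 187 + 182 = 369


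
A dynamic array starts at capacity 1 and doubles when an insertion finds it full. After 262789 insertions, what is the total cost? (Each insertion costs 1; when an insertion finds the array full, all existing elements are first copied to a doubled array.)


Insertion cost: 262789 (one per element)
Resizes occur just before inserting elements 2, 3, 5, 9, ...
Elements copied at each resize: 1 + 2 + 4 + 8 + 16 + 32 + 64 + 128 + 256 + 512 + 1024 + 2048 + 4096 + 8192 + 16384 + 32768 + 65536 + 131072 + 262144
Sum of copies = 524287 (geometric series: 2^k - 1)
Total = 262789 + 524287 = 787076


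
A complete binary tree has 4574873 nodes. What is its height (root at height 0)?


In a complete binary tree, level k holds nodes 2^k .. 2^(k+1)-1 (1-indexed).
Height = floor(log2(n)) = floor(log2(4574873)) = 22
Check: 2^22 = 4194304 <= 4574873 < 8388608 = 2^23


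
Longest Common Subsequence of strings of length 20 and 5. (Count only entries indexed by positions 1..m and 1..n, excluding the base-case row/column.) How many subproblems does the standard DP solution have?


DP table indexed by positions in both strings.
First string: 20 positions
Second string: 5 positions
Total = 20 * 5 = 100


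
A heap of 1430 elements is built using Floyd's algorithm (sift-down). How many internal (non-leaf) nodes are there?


Leaf nodes occupy roughly half the array.
Sift-down is called for each internal node, starting from the last one.
Internal nodes = floor(n/2) = floor(1430/2) = 715


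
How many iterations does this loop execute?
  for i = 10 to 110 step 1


The loop variable i takes values starting at 10 and increments by 1 each iteration.
Sequence: i = 10, 11, 12, 13, 14, 15, 16, 17, 18, ...
The upper bound 110 is inclusive, so the count is floor((last - first) / step) + 1:
floor((110 - 10) / 1) + 1 = floor(100/1) + 1 = 100 + 1 = 101


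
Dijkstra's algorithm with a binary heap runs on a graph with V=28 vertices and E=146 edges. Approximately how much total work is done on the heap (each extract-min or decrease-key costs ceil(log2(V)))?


Dijkstra with a binary heap: each vertex is extracted once, each edge may relax once.
Each heap operation costs O(log V).
V + E = 28 + 146 = 174
ceil(log2(28)) = 5 (since 2^4 = 16 < 28 <= 32 = 2^5)
Total heap work = (V+E) * ceil(log2(V)) = 174 * 5 = 870


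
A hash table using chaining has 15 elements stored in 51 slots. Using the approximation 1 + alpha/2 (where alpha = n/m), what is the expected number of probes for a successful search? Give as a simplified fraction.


Load factor alpha = n/m = 15/51
Expected probes = 1 + alpha/2 = 1 + 15/(2*51)
= 1 + 15/102
= 102/102 + 15/102
= 117/102
Simplify: 39/34


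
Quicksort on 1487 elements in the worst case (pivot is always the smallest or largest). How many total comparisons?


In the worst case, each partition step picks the worst pivot:
  Partition 1: 1486 comparisons (n-1 elements to compare)
  Partition 2: 1485 comparisons
  Partition 3: 1484 comparisons
  Partition 4: 1483 comparisons
  Partition 5: 1482 comparisons
  ...
  Last partition: 0 comparisons
Total = (n-1) + (n-2) + ... + 1 + 0 = n*(n-1)/2
= 1487*1486/2 = 1104841


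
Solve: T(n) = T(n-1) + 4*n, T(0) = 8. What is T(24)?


Expanding the recurrence:
T(24) = T(23) + 4*24
       = T(22) + 4*23 + 4*24
       ...
       = T(0) + 4*(1 + 2 + ... + 24)
       = 8 + 4 * 24*25/2
       = 8 + 4 * 300
       = 8 + 1200 = 1208


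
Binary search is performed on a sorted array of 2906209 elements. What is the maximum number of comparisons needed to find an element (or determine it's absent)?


Binary search halves the search space each comparison:
  Step 1: search space = 2906209 -> 1453104
  Step 2: search space = 1453104 -> 726552
  Step 3: search space = 726552 -> 363276
  Step 4: search space = 363276 -> 181638
  Step 5: search space = 181638 -> 90819
  Step 6: search space = 90819 -> 45409
  Step 7: search space = 45409 -> 22704
  Step 8: search space = 22704 -> 11352
  Step 9: search space = 11352 -> 5676
  Step 10: search space = 5676 -> 2838
  Step 11: search space = 2838 -> 1419
  Step 12: search space = 1419 -> 709
  Step 13: search space = 709 -> 354
  Step 14: search space = 354 -> 177
  Step 15: search space = 177 -> 88
  Step 16: search space = 88 -> 44
  Step 17: search space = 44 -> 22
  Step 18: search space = 22 -> 11
  Step 19: search space = 11 -> 5
  Step 20: search space = 5 -> 2
  Step 21: search space = 2 -> 1
  Step 22: search space = 1 (final check)
Maximum comparisons = floor(log2(2906209)) + 1 = 21 + 1 = 22


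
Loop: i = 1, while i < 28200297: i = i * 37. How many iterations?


i multiplies by 37 each step:
i = 1 -> 37 -> 1369 -> 50653 -> 1874161 -> 69343957 (stop)
Iterations = ceil(log_37(28200297)) = 5


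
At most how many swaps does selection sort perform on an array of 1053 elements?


Each of the 1052 passes places one element in its final position.
Pass 1: swap minimum into position 0
Pass 2: swap minimum of remaining into position 1
...
Pass 1052: last two elements, one swap
Maximum swaps = 1053 - 1 = 1052


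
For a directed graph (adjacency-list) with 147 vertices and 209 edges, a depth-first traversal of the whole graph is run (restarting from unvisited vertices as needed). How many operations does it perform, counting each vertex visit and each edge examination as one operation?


A full DFS traversal visits each vertex once and examines each edge once.
V = 147
E = 209
Sum = 147 + 209 = 356


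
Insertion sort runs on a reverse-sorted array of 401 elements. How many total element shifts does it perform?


Sum of shifts = 1 + 2 + 3 + ... + 400
= 401 * 400 / 2
= 160400 / 2
= 80200


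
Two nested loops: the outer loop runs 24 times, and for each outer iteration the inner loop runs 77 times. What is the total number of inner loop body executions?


Outer loop: 24 iterations
Inner loop: 77 iterations per outer iteration
Total = 24 * 77 = 1848


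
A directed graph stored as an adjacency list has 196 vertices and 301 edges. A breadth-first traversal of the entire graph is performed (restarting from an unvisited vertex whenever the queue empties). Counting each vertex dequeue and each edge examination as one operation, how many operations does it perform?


A full BFS traversal dequeues each vertex once and examines each edge once.
Vertex visits: 196
Edge visits: 301
V + E = 196 + 301 = 497


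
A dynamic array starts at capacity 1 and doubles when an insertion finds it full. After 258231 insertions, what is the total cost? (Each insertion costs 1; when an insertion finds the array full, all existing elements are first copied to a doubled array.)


Insertion cost: 258231 (one per element)
Resizes occur just before inserting elements 2, 3, 5, 9, ...
Elements copied at each resize: 1 + 2 + 4 + 8 + 16 + 32 + 64 + 128 + 256 + 512 + 1024 + 2048 + 4096 + 8192 + 16384 + 32768 + 65536 + 131072
Sum of copies = 262143 (geometric series: 2^k - 1)
Total = 258231 + 262143 = 520374


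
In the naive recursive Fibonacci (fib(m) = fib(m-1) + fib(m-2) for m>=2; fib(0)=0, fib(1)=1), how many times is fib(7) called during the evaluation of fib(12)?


Let N(m) = number of times fib(m) is called while evaluating fib(12).
N(12) = 1 (the initial call).
N(11) = 1 (only fib(12) calls it).
For 1 <= m <= 10: fib(m) is called by fib(m+1) and fib(m+2), so
  N(m) = N(m+1) + N(m+2).
fib(0) is called only by fib(2), so N(0) = N(2).
Walk down from m=12:
  N(12)=1, N(11)=1, N(10)=2, N(9)=3, N(8)=5, N(7)=8
N(7) = 8


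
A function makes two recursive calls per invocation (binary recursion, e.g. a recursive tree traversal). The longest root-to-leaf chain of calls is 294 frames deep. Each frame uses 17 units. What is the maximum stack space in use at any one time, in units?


Binary recursion: the two calls run one after the other, so only one root-to-leaf chain of frames is on the stack at a time.
Maximum depth (longest chain) = 294 frames
Each frame = 17 units
Max stack space = 294 * 17 = 4998


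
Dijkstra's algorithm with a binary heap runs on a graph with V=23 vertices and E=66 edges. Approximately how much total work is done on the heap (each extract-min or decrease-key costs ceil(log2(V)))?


Dijkstra with a binary heap: each vertex is extracted once, each edge may relax once.
Each heap operation costs O(log V).
V + E = 23 + 66 = 89
ceil(log2(23)) = 5 (since 2^4 = 16 < 23 <= 32 = 2^5)
Total heap work = (V+E) * ceil(log2(V)) = 89 * 5 = 445


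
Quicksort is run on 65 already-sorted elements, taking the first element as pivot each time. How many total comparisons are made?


Sum of comparisons per partition:
64 + 63 + ... + 1 + 0
= 65 * (65 - 1) / 2
= 65 * 64 / 2
= 2080


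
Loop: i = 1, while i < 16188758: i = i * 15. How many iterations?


i multiplies by 15 each step:
i = 1 -> 15 -> 225 -> 3375 -> 50625 -> 759375 -> 11390625 -> 170859375 (stop)
Iterations = ceil(log_15(16188758)) = 7


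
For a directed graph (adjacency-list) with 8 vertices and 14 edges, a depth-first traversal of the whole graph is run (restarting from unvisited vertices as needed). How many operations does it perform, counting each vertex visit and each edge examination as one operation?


A full DFS traversal visits each vertex once and examines each edge once.
V = 8
E = 14
Sum = 8 + 14 = 22


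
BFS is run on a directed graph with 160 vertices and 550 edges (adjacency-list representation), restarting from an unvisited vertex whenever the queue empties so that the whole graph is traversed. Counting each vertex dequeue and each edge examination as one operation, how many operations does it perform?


A full BFS traversal dequeues each vertex exactly once and examines each directed edge exactly once.
V = 160 (vertex processing cost)
E = 550 (edge examination cost)
Total operations proportional to V + E = 160 + 550 = 710


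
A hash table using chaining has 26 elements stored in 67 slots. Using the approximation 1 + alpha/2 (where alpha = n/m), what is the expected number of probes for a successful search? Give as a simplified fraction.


Load factor alpha = n/m = 26/67
Expected probes = 1 + alpha/2 = 1 + 26/(2*67)
= 1 + 26/134
= 134/134 + 26/134
= 160/134
Simplify: 80/67


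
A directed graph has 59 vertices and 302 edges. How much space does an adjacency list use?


Adjacency list: one list head per vertex + one entry per edge
Vertex heads: 59
Edge entries: 302
Total = 59 + 302 = 361


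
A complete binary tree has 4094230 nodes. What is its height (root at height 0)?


In a complete binary tree, level k holds nodes 2^k .. 2^(k+1)-1 (1-indexed).
Height = floor(log2(n)) = floor(log2(4094230)) = 21
Check: 2^21 = 2097152 <= 4094230 < 4194304 = 2^22


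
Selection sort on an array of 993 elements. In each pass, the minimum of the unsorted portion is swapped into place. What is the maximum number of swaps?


Selection sort performs one swap per pass:
  Pass 1: find min in positions 0 to 992, swap with position 0
  Pass 2: find min in positions 1 to 992, swap with position 1
  Pass 3: find min in positions 2 to 992, swap with position 2
  Pass 4: find min in positions 3 to 992, swap with position 3
  Pass 5: find min in positions 4 to 992, swap with position 4
  ... (987 more passes)
Total passes (and swaps) = n - 1 = 993 - 1 = 992


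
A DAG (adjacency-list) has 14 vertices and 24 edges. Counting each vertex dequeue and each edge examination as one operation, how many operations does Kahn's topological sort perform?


V = 14 (vertex processing)
E = 24 (edge processing)
V + E = 14 + 24 = 38


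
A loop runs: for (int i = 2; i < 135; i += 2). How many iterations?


Loop starts at i = 2, increments by 2, stops when i >= 135.
Number of iterations = ceil((135 - 2) / 2)
= ceil(133 / 2)
= 67


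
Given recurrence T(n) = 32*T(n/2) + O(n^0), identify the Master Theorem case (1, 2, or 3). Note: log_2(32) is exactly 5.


Master Theorem parameters: a=32, b=2, c=0
log_b(a) = 5
Compare b^c with a: 2^0 = 1 < 32, so c < log_b(a).
Comparing c=0 vs log_b(a)=5:
0 < 5 => Case 1
Result: T(n) = O(n^(log_2 32)) = O(n^5)
Master Theorem case = 1


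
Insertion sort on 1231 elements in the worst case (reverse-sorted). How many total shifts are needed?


In the worst case (reverse-sorted), each element shifts past all previous:
  Element 1: 1 shifts
  Element 2: 2 shifts
  Element 3: 3 shifts
  Element 4: 4 shifts
  Element 5: 5 shifts
  ...
  Element 1230: 1230 shifts
Total = 1 + 2 + ... + 1230
= 1231*(1231-1)/2 = 757065


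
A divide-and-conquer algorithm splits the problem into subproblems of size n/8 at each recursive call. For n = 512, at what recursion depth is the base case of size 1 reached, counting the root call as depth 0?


At each depth, the problem size is divided by 8:
  Depth 0: problem size = 512
  Depth 1: problem size = 64
  Depth 2: problem size = 8
  Depth 3: problem size = 1 (base case)
The base case is reached at depth log_8(512) = 3 (the tree has 4 levels counting depth 0, but the depth asked for is 3).
Recursion depth = 3
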